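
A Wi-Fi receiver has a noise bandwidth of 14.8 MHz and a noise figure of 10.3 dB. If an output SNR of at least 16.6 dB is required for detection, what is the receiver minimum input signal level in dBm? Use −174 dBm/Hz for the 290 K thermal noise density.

−75.4 dBm

Sensitivity = −174 + 10 log₁₀(B) + NF + SNR_min
= −174 + 71.7 + 10.3 + 16.6
= −75.4 dBm → −75.4 dBm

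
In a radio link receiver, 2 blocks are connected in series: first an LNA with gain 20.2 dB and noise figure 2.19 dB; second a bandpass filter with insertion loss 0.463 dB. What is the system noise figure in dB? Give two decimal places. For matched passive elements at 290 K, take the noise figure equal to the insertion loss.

Convert to linear (a loss of L dB is a gain of −L dB): F_i = 10^(NF_i/10), G_i = 10^(G_i,dB/10)
  Stage 1: F_1 = 10^(2.19/10) = 1.656, G_1 = 10^(20.2/10) = 104.7
  Stage 2: F_2 = 10^(0.463/10) = 1.112, G_2 = 10^(−0.463/10) = 0.8989
Friis cascade:
  F = 1.656 + (1.112 − 1)/104.7 = 1.657
NF = 10 log₁₀(1.657) = 2.19 dB

2.19 dB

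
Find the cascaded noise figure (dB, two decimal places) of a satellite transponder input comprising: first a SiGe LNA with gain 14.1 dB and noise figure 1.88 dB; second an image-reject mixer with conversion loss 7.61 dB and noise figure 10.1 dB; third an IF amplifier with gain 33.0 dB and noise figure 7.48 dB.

4.67 dB

Convert to linear (a loss of L dB is a gain of −L dB): F_i = 10^(NF_i/10), G_i = 10^(G_i,dB/10)
  Stage 1: F_1 = 10^(1.88/10) = 1.542, G_1 = 10^(14.1/10) = 25.70
  Stage 2: F_2 = 10^(10.1/10) = 10.23, G_2 = 10^(−7.61/10) = 0.1734
  Stage 3: F_3 = 10^(7.48/10) = 5.598, G_3 = 10^(33.0/10) = 1995
Friis cascade:
  F = 1.542 + (10.23 − 1)/25.70 + (5.598 − 1)/4.457 = 2.933
NF = 10 log₁₀(2.933) = 4.67 dB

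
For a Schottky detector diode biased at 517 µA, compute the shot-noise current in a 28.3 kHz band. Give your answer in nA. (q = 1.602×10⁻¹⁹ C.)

2.17 nA

I_n = √(2qI·B)
2qI·B = 2 × 1.602×10⁻¹⁹ × 5.17×10⁻⁴ × 2.83×10⁴ = 4.69×10⁻¹⁸ A²
I_n = √(4.69×10⁻¹⁸) = 2.17×10⁻⁹ A = 2.17 nA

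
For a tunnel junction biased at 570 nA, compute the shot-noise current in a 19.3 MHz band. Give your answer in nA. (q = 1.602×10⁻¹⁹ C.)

I_n = √(2qI·B)
2qI·B = 2 × 1.602×10⁻¹⁹ × 5.70×10⁻⁷ × 1.93×10⁷ = 3.52×10⁻¹⁸ A²
I_n = √(3.52×10⁻¹⁸) = 1.88×10⁻⁹ A = 1.88 nA

1.88 nA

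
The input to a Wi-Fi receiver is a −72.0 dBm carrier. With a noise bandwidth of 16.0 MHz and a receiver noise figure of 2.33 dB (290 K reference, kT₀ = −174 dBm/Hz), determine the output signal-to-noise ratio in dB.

27.6 dB

Noise floor: N = −174 + 10 log₁₀(B) + NF
10 log₁₀(1.60×10⁷) = 72.04 dB
N = −174 + 72.04 + 2.33 = −99.63 dBm
SNR = P_sig − N = −72.0 − (−99.63) = 27.63 dB → 27.6 dB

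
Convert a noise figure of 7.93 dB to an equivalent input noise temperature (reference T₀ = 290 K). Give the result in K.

F = 10^(7.93/10) = 6.20869
T_e = (F − 1)·T₀ = (6.20869 − 1) × 290 = 1511 K

1511 K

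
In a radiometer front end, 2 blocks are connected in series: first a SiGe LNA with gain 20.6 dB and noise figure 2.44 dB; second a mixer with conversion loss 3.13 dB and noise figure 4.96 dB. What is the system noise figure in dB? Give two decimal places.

2.49 dB

Convert to linear (a loss of L dB is a gain of −L dB): F_i = 10^(NF_i/10), G_i = 10^(G_i,dB/10)
  Stage 1: F_1 = 10^(2.44/10) = 1.754, G_1 = 10^(20.6/10) = 114.8
  Stage 2: F_2 = 10^(4.96/10) = 3.133, G_2 = 10^(−3.13/10) = 0.4864
Friis cascade:
  F = 1.754 + (3.133 − 1)/114.8 = 1.772
NF = 10 log₁₀(1.772) = 2.49 dB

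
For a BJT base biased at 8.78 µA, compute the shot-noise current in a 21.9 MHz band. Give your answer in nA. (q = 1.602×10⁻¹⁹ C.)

I_n = √(2qI·B)
2qI·B = 2 × 1.602×10⁻¹⁹ × 8.78×10⁻⁶ × 2.19×10⁷ = 6.16×10⁻¹⁷ A²
I_n = √(6.16×10⁻¹⁷) = 7.85×10⁻⁹ A = 7.85 nA

7.85 nA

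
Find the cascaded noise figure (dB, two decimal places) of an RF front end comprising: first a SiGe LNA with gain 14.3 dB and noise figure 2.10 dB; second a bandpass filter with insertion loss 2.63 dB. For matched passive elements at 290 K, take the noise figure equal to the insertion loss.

Convert to linear (a loss of L dB is a gain of −L dB): F_i = 10^(NF_i/10), G_i = 10^(G_i,dB/10)
  Stage 1: F_1 = 10^(2.10/10) = 1.622, G_1 = 10^(14.3/10) = 26.92
  Stage 2: F_2 = 10^(2.63/10) = 1.832, G_2 = 10^(−2.63/10) = 0.5458
Friis cascade:
  F = 1.622 + (1.832 − 1)/26.92 = 1.653
NF = 10 log₁₀(1.653) = 2.18 dB

2.18 dB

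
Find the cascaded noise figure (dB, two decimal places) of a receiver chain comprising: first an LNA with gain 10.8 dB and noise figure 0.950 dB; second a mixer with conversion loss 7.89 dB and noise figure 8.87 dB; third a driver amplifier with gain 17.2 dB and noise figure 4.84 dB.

Convert to linear (a loss of L dB is a gain of −L dB): F_i = 10^(NF_i/10), G_i = 10^(G_i,dB/10)
  Stage 1: F_1 = 10^(0.950/10) = 1.245, G_1 = 10^(10.8/10) = 12.02
  Stage 2: F_2 = 10^(8.87/10) = 7.709, G_2 = 10^(−7.89/10) = 0.1626
  Stage 3: F_3 = 10^(4.84/10) = 3.048, G_3 = 10^(17.2/10) = 52.48
Friis cascade:
  F = 1.245 + (7.709 − 1)/12.02 + (3.048 − 1)/1.954 = 2.850
NF = 10 log₁₀(2.850) = 4.55 dB

4.55 dB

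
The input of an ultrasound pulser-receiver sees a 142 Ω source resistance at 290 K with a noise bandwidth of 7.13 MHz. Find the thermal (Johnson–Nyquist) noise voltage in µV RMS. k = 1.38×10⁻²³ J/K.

4.03 µV

V_n = √(4kTRB)
4kTRB = 4 × 1.38×10⁻²³ × 290 × 1.42×10² × 7.13×10⁶ = 1.62×10⁻¹¹ V²
V_n = √(1.62×10⁻¹¹) = 4.03×10⁻⁶ V = 4.03 µV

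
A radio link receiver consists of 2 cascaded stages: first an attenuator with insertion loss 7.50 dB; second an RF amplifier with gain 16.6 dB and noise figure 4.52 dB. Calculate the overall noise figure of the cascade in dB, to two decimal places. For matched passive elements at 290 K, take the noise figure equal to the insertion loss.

Convert to linear (a loss of L dB is a gain of −L dB): F_i = 10^(NF_i/10), G_i = 10^(G_i,dB/10)
  Stage 1: F_1 = 10^(7.50/10) = 5.623, G_1 = 10^(−7.50/10) = 0.1778
  Stage 2: F_2 = 10^(4.52/10) = 2.831, G_2 = 10^(16.6/10) = 45.71
Friis cascade:
  F = 5.623 + (2.831 − 1)/0.1778 = 15.92
NF = 10 log₁₀(15.92) = 12.02 dB

12.02 dB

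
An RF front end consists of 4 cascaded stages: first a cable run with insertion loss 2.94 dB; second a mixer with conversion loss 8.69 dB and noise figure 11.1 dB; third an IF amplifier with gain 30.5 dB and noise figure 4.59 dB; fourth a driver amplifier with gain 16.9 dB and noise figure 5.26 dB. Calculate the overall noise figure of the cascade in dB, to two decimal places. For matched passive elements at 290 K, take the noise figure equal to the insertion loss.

Convert to linear (a loss of L dB is a gain of −L dB): F_i = 10^(NF_i/10), G_i = 10^(G_i,dB/10)
  Stage 1: F_1 = 10^(2.94/10) = 1.968, G_1 = 10^(−2.94/10) = 0.5082
  Stage 2: F_2 = 10^(11.1/10) = 12.88, G_2 = 10^(−8.69/10) = 0.1352
  Stage 3: F_3 = 10^(4.59/10) = 2.877, G_3 = 10^(30.5/10) = 1122
  Stage 4: F_4 = 10^(5.26/10) = 3.357, G_4 = 10^(16.9/10) = 48.98
Friis cascade:
  F = 1.968 + (12.88 − 1)/0.5082 + (2.877 − 1)/0.06871 + (3.357 − 1)/77.09 = 52.71
NF = 10 log₁₀(52.71) = 17.22 dB

17.22 dB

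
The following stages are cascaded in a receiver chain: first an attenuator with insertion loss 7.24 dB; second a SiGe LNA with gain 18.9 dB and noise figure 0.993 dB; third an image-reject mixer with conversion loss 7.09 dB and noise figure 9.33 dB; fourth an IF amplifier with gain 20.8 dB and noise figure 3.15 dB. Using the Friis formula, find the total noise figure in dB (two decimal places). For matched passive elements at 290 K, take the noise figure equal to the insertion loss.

8.78 dB

Convert to linear (a loss of L dB is a gain of −L dB): F_i = 10^(NF_i/10), G_i = 10^(G_i,dB/10)
  Stage 1: F_1 = 10^(7.24/10) = 5.297, G_1 = 10^(−7.24/10) = 0.1888
  Stage 2: F_2 = 10^(0.993/10) = 1.257, G_2 = 10^(18.9/10) = 77.62
  Stage 3: F_3 = 10^(9.33/10) = 8.570, G_3 = 10^(−7.09/10) = 0.1954
  Stage 4: F_4 = 10^(3.15/10) = 2.065, G_4 = 10^(20.8/10) = 120.2
Friis cascade:
  F = 5.297 + (1.257 − 1)/0.1888 + (8.570 − 1)/14.66 + (2.065 − 1)/2.864 = 7.546
NF = 10 log₁₀(7.546) = 8.78 dB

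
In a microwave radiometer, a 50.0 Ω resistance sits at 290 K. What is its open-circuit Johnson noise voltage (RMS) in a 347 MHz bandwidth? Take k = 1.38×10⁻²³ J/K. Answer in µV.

16.7 µV

V_n = √(4kTRB)
4kTRB = 4 × 1.38×10⁻²³ × 290 × 5.00×10¹ × 3.47×10⁸ = 2.78×10⁻¹⁰ V²
V_n = √(2.78×10⁻¹⁰) = 1.67×10⁻⁵ V = 16.7 µV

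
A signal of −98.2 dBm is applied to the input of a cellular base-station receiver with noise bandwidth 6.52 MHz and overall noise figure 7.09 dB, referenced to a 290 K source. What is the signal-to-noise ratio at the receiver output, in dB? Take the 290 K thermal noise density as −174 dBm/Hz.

Noise floor: N = −174 + 10 log₁₀(B) + NF
10 log₁₀(6.52×10⁶) = 68.14 dB
N = −174 + 68.14 + 7.09 = −98.77 dBm
SNR = P_sig − N = −98.2 − (−98.77) = 0.57 dB → 0.6 dB

0.6 dB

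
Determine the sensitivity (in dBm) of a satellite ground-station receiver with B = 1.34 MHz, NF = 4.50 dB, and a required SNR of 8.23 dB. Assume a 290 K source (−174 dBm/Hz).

−100.0 dBm

Sensitivity = −174 + 10 log₁₀(B) + NF + SNR_min
= −174 + 61.27 + 4.50 + 8.23
= −100.00 dBm → −100.0 dBm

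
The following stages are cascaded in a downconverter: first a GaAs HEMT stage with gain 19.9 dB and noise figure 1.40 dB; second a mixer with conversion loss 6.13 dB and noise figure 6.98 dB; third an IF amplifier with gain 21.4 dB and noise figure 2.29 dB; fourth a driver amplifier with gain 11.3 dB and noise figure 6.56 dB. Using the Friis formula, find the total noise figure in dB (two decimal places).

1.62 dB

Convert to linear (a loss of L dB is a gain of −L dB): F_i = 10^(NF_i/10), G_i = 10^(G_i,dB/10)
  Stage 1: F_1 = 10^(1.40/10) = 1.380, G_1 = 10^(19.9/10) = 97.72
  Stage 2: F_2 = 10^(6.98/10) = 4.989, G_2 = 10^(−6.13/10) = 0.2438
  Stage 3: F_3 = 10^(2.29/10) = 1.694, G_3 = 10^(21.4/10) = 138.0
  Stage 4: F_4 = 10^(6.56/10) = 4.529, G_4 = 10^(11.3/10) = 13.49
Friis cascade:
  F = 1.380 + (4.989 − 1)/97.72 + (1.694 − 1)/23.82 + (4.529 − 1)/3289 = 1.451
NF = 10 log₁₀(1.451) = 1.62 dB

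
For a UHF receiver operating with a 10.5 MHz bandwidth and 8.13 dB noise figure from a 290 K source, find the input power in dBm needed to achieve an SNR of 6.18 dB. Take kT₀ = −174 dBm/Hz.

Sensitivity = −174 + 10 log₁₀(B) + NF + SNR_min
= −174 + 70.21 + 8.13 + 6.18
= −89.48 dBm → −89.5 dBm

−89.5 dBm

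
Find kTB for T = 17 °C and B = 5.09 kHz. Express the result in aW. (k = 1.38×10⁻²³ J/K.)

20.4 aW

T = 17 °C + 273.15 = 290.15 K
P_n = kTB = 1.38×10⁻²³ × 290.15 × 5.09×10³ = 2.04×10⁻¹⁷ W = 20.4 aW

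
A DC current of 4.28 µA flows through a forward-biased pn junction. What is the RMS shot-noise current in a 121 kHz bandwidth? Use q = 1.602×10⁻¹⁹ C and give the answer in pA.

407 pA

I_n = √(2qI·B)
2qI·B = 2 × 1.602×10⁻¹⁹ × 4.28×10⁻⁶ × 1.21×10⁵ = 1.66×10⁻¹⁹ A²
I_n = √(1.66×10⁻¹⁹) = 4.07×10⁻¹⁰ A = 407 pA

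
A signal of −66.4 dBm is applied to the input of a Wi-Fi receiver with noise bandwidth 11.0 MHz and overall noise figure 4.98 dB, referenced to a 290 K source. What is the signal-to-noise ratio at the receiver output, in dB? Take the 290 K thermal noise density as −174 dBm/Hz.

Noise floor: N = −174 + 10 log₁₀(B) + NF
10 log₁₀(1.10×10⁷) = 70.41 dB
N = −174 + 70.41 + 4.98 = −98.61 dBm
SNR = P_sig − N = −66.4 − (−98.61) = 32.21 dB → 32.2 dB

32.2 dB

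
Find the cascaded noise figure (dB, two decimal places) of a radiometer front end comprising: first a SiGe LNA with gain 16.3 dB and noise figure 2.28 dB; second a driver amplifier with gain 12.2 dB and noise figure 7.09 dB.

Convert to linear (a loss of L dB is a gain of −L dB): F_i = 10^(NF_i/10), G_i = 10^(G_i,dB/10)
  Stage 1: F_1 = 10^(2.28/10) = 1.690, G_1 = 10^(16.3/10) = 42.66
  Stage 2: F_2 = 10^(7.09/10) = 5.117, G_2 = 10^(12.2/10) = 16.60
Friis cascade:
  F = 1.690 + (5.117 − 1)/42.66 = 1.787
NF = 10 log₁₀(1.787) = 2.52 dB

2.52 dB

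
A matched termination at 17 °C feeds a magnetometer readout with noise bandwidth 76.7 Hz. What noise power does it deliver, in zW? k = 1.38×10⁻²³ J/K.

307 zW

T = 17 °C + 273.15 = 290.15 K
P_n = kTB = 1.38×10⁻²³ × 290.15 × 7.67×10¹ = 3.07×10⁻¹⁹ W = 307 zW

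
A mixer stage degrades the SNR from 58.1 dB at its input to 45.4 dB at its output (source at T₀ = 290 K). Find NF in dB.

12.7 dB

NF (dB) = SNR_in(dB) − SNR_out(dB) when the source is at T₀
NF = 58.1 − 45.4 = 12.7 dB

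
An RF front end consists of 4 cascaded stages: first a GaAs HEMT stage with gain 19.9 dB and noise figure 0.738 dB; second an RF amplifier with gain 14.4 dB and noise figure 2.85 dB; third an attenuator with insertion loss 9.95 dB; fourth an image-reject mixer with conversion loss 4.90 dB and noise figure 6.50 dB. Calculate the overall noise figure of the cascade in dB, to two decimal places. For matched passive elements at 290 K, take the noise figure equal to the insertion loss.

0.83 dB

Convert to linear (a loss of L dB is a gain of −L dB): F_i = 10^(NF_i/10), G_i = 10^(G_i,dB/10)
  Stage 1: F_1 = 10^(0.738/10) = 1.185, G_1 = 10^(19.9/10) = 97.72
  Stage 2: F_2 = 10^(2.85/10) = 1.928, G_2 = 10^(14.4/10) = 27.54
  Stage 3: F_3 = 10^(9.95/10) = 9.886, G_3 = 10^(−9.95/10) = 0.1012
  Stage 4: F_4 = 10^(6.50/10) = 4.467, G_4 = 10^(−4.90/10) = 0.3236
Friis cascade:
  F = 1.185 + (1.928 − 1)/97.72 + (9.886 − 1)/2692 + (4.467 − 1)/272.3 = 1.211
NF = 10 log₁₀(1.211) = 0.83 dB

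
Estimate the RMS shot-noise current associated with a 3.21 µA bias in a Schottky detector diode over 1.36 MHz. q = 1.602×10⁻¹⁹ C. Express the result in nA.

I_n = √(2qI·B)
2qI·B = 2 × 1.602×10⁻¹⁹ × 3.21×10⁻⁶ × 1.36×10⁶ = 1.40×10⁻¹⁸ A²
I_n = √(1.40×10⁻¹⁸) = 1.18×10⁻⁹ A = 1.18 nA

1.18 nA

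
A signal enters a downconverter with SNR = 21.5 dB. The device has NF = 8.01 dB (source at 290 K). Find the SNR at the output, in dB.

13.49 dB

By definition F = SNR_in/SNR_out, so in dB: SNR_out = SNR_in − NF
SNR_out = 21.5 − 8.01 = 13.49 dB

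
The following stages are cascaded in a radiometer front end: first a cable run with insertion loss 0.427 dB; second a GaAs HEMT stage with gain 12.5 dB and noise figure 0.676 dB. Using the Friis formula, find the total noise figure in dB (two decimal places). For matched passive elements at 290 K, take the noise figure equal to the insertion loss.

Convert to linear (a loss of L dB is a gain of −L dB): F_i = 10^(NF_i/10), G_i = 10^(G_i,dB/10)
  Stage 1: F_1 = 10^(0.427/10) = 1.103, G_1 = 10^(−0.427/10) = 0.9064
  Stage 2: F_2 = 10^(0.676/10) = 1.168, G_2 = 10^(12.5/10) = 17.78
Friis cascade:
  F = 1.103 + (1.168 − 1)/0.9064 = 1.289
NF = 10 log₁₀(1.289) = 1.10 dB

1.10 dB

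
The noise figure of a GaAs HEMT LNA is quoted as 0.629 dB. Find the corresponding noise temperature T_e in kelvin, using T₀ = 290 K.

F = 10^(0.629/10) = 1.15585
T_e = (F − 1)·T₀ = (1.15585 − 1) × 290 = 45.2 K

45.2 K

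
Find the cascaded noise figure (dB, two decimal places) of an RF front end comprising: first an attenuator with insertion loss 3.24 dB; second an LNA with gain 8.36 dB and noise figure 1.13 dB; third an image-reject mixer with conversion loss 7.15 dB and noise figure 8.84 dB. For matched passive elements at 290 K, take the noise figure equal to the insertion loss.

6.80 dB

Convert to linear (a loss of L dB is a gain of −L dB): F_i = 10^(NF_i/10), G_i = 10^(G_i,dB/10)
  Stage 1: F_1 = 10^(3.24/10) = 2.109, G_1 = 10^(−3.24/10) = 0.4742
  Stage 2: F_2 = 10^(1.13/10) = 1.297, G_2 = 10^(8.36/10) = 6.855
  Stage 3: F_3 = 10^(8.84/10) = 7.656, G_3 = 10^(−7.15/10) = 0.1928
Friis cascade:
  F = 2.109 + (1.297 − 1)/0.4742 + (7.656 − 1)/3.251 = 4.783
NF = 10 log₁₀(4.783) = 6.80 dB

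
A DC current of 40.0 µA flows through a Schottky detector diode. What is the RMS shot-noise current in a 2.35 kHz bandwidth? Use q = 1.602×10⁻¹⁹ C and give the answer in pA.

I_n = √(2qI·B)
2qI·B = 2 × 1.602×10⁻¹⁹ × 4.00×10⁻⁵ × 2.35×10³ = 3.01×10⁻²⁰ A²
I_n = √(3.01×10⁻²⁰) = 1.74×10⁻¹⁰ A = 174 pA

174 pA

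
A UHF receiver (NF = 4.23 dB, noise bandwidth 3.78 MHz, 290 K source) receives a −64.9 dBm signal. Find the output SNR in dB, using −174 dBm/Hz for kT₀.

Noise floor: N = −174 + 10 log₁₀(B) + NF
10 log₁₀(3.78×10⁶) = 65.77 dB
N = −174 + 65.77 + 4.23 = −104.00 dBm
SNR = P_sig − N = −64.9 − (−104.00) = 39.10 dB → 39.1 dB

39.1 dB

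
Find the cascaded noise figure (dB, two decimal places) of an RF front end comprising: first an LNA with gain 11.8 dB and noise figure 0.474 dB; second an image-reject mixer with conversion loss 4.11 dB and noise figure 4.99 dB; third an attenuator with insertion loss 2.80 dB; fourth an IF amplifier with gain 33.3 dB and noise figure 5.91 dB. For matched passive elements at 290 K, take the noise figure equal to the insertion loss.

3.71 dB

Convert to linear (a loss of L dB is a gain of −L dB): F_i = 10^(NF_i/10), G_i = 10^(G_i,dB/10)
  Stage 1: F_1 = 10^(0.474/10) = 1.115, G_1 = 10^(11.8/10) = 15.14
  Stage 2: F_2 = 10^(4.99/10) = 3.155, G_2 = 10^(−4.11/10) = 0.3882
  Stage 3: F_3 = 10^(2.80/10) = 1.905, G_3 = 10^(−2.80/10) = 0.5248
  Stage 4: F_4 = 10^(5.91/10) = 3.899, G_4 = 10^(33.3/10) = 2138
Friis cascade:
  F = 1.115 + (3.155 − 1)/15.14 + (1.905 − 1)/5.875 + (3.899 − 1)/3.083 = 2.352
NF = 10 log₁₀(2.352) = 3.71 dB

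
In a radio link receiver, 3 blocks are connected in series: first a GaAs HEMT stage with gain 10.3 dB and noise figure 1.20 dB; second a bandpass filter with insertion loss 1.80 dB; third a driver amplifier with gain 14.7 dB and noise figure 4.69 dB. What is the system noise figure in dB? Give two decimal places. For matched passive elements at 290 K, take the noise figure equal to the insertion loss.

Convert to linear (a loss of L dB is a gain of −L dB): F_i = 10^(NF_i/10), G_i = 10^(G_i,dB/10)
  Stage 1: F_1 = 10^(1.20/10) = 1.318, G_1 = 10^(10.3/10) = 10.72
  Stage 2: F_2 = 10^(1.80/10) = 1.514, G_2 = 10^(−1.80/10) = 0.6607
  Stage 3: F_3 = 10^(4.69/10) = 2.944, G_3 = 10^(14.7/10) = 29.51
Friis cascade:
  F = 1.318 + (1.514 − 1)/10.72 + (2.944 − 1)/7.079 = 1.641
NF = 10 log₁₀(1.641) = 2.15 dB

2.15 dB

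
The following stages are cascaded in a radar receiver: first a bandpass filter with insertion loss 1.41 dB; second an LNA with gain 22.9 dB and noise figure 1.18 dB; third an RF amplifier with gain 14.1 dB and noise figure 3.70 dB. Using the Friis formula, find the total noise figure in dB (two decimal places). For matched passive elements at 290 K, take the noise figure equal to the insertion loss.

2.61 dB

Convert to linear (a loss of L dB is a gain of −L dB): F_i = 10^(NF_i/10), G_i = 10^(G_i,dB/10)
  Stage 1: F_1 = 10^(1.41/10) = 1.384, G_1 = 10^(−1.41/10) = 0.7228
  Stage 2: F_2 = 10^(1.18/10) = 1.312, G_2 = 10^(22.9/10) = 195.0
  Stage 3: F_3 = 10^(3.70/10) = 2.344, G_3 = 10^(14.1/10) = 25.70
Friis cascade:
  F = 1.384 + (1.312 − 1)/0.7228 + (2.344 − 1)/140.9 = 1.825
NF = 10 log₁₀(1.825) = 2.61 dB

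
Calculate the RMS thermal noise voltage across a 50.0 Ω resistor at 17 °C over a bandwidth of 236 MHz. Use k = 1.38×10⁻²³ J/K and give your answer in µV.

13.7 µV

T = 17 °C + 273.15 = 290.15 K
V_n = √(4kTRB)
4kTRB = 4 × 1.38×10⁻²³ × 290.15 × 5.00×10¹ × 2.36×10⁸ = 1.89×10⁻¹⁰ V²
V_n = √(1.89×10⁻¹⁰) = 1.37×10⁻⁵ V = 13.7 µV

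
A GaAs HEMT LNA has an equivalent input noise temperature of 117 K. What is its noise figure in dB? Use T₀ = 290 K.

F = 1 + T_e/T₀ = 1 + 117/290 = 1.40345
NF = 10 log₁₀(1.40345) = 1.47 dB

1.47 dB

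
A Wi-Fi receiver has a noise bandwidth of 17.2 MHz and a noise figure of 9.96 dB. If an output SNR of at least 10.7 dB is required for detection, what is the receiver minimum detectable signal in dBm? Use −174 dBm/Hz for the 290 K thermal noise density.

Sensitivity = −174 + 10 log₁₀(B) + NF + SNR_min
= −174 + 72.36 + 9.96 + 10.7
= −80.98 dBm → −81.0 dBm

−81.0 dBm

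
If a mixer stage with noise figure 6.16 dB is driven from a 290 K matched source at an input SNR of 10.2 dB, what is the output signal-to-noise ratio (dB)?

By definition F = SNR_in/SNR_out, so in dB: SNR_out = SNR_in − NF
SNR_out = 10.2 − 6.16 = 4.04 dB

4.04 dB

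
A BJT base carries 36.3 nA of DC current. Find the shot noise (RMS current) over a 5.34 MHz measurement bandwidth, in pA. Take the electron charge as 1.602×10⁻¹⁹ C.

249 pA

I_n = √(2qI·B)
2qI·B = 2 × 1.602×10⁻¹⁹ × 3.63×10⁻⁸ × 5.34×10⁶ = 6.21×10⁻²⁰ A²
I_n = √(6.21×10⁻²⁰) = 2.49×10⁻¹⁰ A = 249 pA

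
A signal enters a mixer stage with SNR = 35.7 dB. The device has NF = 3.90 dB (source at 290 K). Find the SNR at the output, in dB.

By definition F = SNR_in/SNR_out, so in dB: SNR_out = SNR_in − NF
SNR_out = 35.7 − 3.90 = 31.80 dB

31.80 dB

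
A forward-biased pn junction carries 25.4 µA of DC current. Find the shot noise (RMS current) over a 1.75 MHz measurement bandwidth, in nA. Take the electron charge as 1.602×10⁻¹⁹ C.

3.77 nA

I_n = √(2qI·B)
2qI·B = 2 × 1.602×10⁻¹⁹ × 2.54×10⁻⁵ × 1.75×10⁶ = 1.42×10⁻¹⁷ A²
I_n = √(1.42×10⁻¹⁷) = 3.77×10⁻⁹ A = 3.77 nA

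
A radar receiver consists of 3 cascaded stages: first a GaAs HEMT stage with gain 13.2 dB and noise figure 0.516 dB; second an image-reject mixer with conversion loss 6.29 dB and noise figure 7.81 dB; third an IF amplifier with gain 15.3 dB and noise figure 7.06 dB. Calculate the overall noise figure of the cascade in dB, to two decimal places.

3.42 dB

Convert to linear (a loss of L dB is a gain of −L dB): F_i = 10^(NF_i/10), G_i = 10^(G_i,dB/10)
  Stage 1: F_1 = 10^(0.516/10) = 1.126, G_1 = 10^(13.2/10) = 20.89
  Stage 2: F_2 = 10^(7.81/10) = 6.039, G_2 = 10^(−6.29/10) = 0.2350
  Stage 3: F_3 = 10^(7.06/10) = 5.082, G_3 = 10^(15.3/10) = 33.88
Friis cascade:
  F = 1.126 + (6.039 − 1)/20.89 + (5.082 − 1)/4.909 = 2.199
NF = 10 log₁₀(2.199) = 3.42 dB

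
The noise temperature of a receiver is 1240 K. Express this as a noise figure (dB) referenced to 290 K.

F = 1 + T_e/T₀ = 1 + 1240/290 = 5.27586
NF = 10 log₁₀(5.27586) = 7.22 dB

7.22 dB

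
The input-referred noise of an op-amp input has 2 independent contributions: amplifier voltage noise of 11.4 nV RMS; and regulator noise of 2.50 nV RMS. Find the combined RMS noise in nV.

11.7 nV

Uncorrelated sources add in power (mean-square): V_tot = √(ΣV_i²)
V_tot = √[(1.14×10⁻⁸)² + (2.50×10⁻⁹)²] = 1.17×10⁻⁸ V = 11.7 nV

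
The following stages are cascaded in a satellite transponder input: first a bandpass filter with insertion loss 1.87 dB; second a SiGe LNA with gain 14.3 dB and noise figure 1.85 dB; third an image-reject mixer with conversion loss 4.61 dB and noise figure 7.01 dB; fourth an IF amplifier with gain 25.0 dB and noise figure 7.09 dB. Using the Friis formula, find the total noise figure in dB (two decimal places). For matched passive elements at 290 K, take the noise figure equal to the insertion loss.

5.14 dB

Convert to linear (a loss of L dB is a gain of −L dB): F_i = 10^(NF_i/10), G_i = 10^(G_i,dB/10)
  Stage 1: F_1 = 10^(1.87/10) = 1.538, G_1 = 10^(−1.87/10) = 0.6501
  Stage 2: F_2 = 10^(1.85/10) = 1.531, G_2 = 10^(14.3/10) = 26.92
  Stage 3: F_3 = 10^(7.01/10) = 5.023, G_3 = 10^(−4.61/10) = 0.3459
  Stage 4: F_4 = 10^(7.09/10) = 5.117, G_4 = 10^(25.0/10) = 316.2
Friis cascade:
  F = 1.538 + (1.531 − 1)/0.6501 + (5.023 − 1)/17.50 + (5.117 − 1)/6.053 = 3.265
NF = 10 log₁₀(3.265) = 5.14 dB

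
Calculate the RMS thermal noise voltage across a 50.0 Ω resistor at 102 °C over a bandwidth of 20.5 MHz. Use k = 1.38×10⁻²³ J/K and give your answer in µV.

T = 102 °C + 273.15 = 375.15 K
V_n = √(4kTRB)
4kTRB = 4 × 1.38×10⁻²³ × 375.15 × 5.00×10¹ × 2.05×10⁷ = 2.12×10⁻¹¹ V²
V_n = √(2.12×10⁻¹¹) = 4.61×10⁻⁶ V = 4.61 µV

4.61 µV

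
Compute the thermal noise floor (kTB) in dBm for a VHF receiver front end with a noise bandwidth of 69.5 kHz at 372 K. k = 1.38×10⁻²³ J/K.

P_n = kTB = 1.38×10⁻²³ × 372 × 6.95×10⁴ = 3.57×10⁻¹⁶ W
In dBm: 10 log₁₀(3.57×10⁻¹⁶ / 10⁻³) = −124.5 dBm

−124.5 dBm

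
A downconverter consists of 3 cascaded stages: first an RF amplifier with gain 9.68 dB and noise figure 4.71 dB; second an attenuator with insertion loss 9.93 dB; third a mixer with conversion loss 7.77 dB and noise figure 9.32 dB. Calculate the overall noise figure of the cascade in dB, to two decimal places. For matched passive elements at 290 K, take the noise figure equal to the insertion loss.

Convert to linear (a loss of L dB is a gain of −L dB): F_i = 10^(NF_i/10), G_i = 10^(G_i,dB/10)
  Stage 1: F_1 = 10^(4.71/10) = 2.958, G_1 = 10^(9.68/10) = 9.290
  Stage 2: F_2 = 10^(9.93/10) = 9.840, G_2 = 10^(−9.93/10) = 0.1016
  Stage 3: F_3 = 10^(9.32/10) = 8.551, G_3 = 10^(−7.77/10) = 0.1671
Friis cascade:
  F = 2.958 + (9.840 − 1)/9.290 + (8.551 − 1)/0.9441 = 11.91
NF = 10 log₁₀(11.91) = 10.76 dB

10.76 dB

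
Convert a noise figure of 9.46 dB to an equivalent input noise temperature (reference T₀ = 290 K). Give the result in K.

F = 10^(9.46/10) = 8.8308
T_e = (F − 1)·T₀ = (8.8308 − 1) × 290 = 2271 K

2271 K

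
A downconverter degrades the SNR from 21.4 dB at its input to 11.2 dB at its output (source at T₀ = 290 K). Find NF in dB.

NF (dB) = SNR_in(dB) − SNR_out(dB) when the source is at T₀
NF = 21.4 − 11.2 = 10.2 dB

10.2 dB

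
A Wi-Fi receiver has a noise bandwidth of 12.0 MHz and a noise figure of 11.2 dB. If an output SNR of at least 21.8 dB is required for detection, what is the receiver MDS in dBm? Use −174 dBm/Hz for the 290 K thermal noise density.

−70.2 dBm

Sensitivity = −174 + 10 log₁₀(B) + NF + SNR_min
= −174 + 70.79 + 11.2 + 21.8
= −70.21 dBm → −70.2 dBm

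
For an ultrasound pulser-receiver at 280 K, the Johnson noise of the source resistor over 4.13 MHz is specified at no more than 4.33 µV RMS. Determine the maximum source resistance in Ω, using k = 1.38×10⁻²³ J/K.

294 Ω

Johnson–Nyquist: V_n = √(4kTRB) ⇒ R = V_n² / (4kTB)
4kTB = 4 × 1.38×10⁻²³ × 280 × 4.13×10⁶ = 6.38×10⁻¹⁴
R = (4.33×10⁻⁶)² / 6.38×10⁻¹⁴ = 2.94×10² Ω = 294 Ω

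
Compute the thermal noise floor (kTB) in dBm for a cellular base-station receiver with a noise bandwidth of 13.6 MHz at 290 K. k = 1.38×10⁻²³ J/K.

P_n = kTB = 1.38×10⁻²³ × 290 × 1.36×10⁷ = 5.44×10⁻¹⁴ W
In dBm: 10 log₁₀(5.44×10⁻¹⁴ / 10⁻³) = −102.6 dBm

−102.6 dBm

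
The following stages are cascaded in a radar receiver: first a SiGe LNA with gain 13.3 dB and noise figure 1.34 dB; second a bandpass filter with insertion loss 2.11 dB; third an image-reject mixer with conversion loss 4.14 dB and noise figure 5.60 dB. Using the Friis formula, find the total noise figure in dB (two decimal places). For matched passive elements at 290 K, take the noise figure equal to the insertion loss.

2.02 dB

Convert to linear (a loss of L dB is a gain of −L dB): F_i = 10^(NF_i/10), G_i = 10^(G_i,dB/10)
  Stage 1: F_1 = 10^(1.34/10) = 1.361, G_1 = 10^(13.3/10) = 21.38
  Stage 2: F_2 = 10^(2.11/10) = 1.626, G_2 = 10^(−2.11/10) = 0.6152
  Stage 3: F_3 = 10^(5.60/10) = 3.631, G_3 = 10^(−4.14/10) = 0.3855
Friis cascade:
  F = 1.361 + (1.626 − 1)/21.38 + (3.631 − 1)/13.15 = 1.591
NF = 10 log₁₀(1.591) = 2.02 dB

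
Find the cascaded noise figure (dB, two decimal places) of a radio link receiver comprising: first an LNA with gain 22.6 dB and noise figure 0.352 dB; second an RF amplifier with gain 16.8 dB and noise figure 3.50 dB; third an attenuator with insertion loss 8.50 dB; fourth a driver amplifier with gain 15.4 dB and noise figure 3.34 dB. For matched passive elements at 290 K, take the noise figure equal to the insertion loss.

Convert to linear (a loss of L dB is a gain of −L dB): F_i = 10^(NF_i/10), G_i = 10^(G_i,dB/10)
  Stage 1: F_1 = 10^(0.352/10) = 1.084, G_1 = 10^(22.6/10) = 182.0
  Stage 2: F_2 = 10^(3.50/10) = 2.239, G_2 = 10^(16.8/10) = 47.86
  Stage 3: F_3 = 10^(8.50/10) = 7.079, G_3 = 10^(−8.50/10) = 0.1413
  Stage 4: F_4 = 10^(3.34/10) = 2.158, G_4 = 10^(15.4/10) = 34.67
Friis cascade:
  F = 1.084 + (2.239 − 1)/182.0 + (7.079 − 1)/8710 + (2.158 − 1)/1230 = 1.093
NF = 10 log₁₀(1.093) = 0.39 dB

0.39 dB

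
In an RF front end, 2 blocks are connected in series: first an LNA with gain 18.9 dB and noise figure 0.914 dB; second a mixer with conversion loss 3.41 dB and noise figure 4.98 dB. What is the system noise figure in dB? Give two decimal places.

1.01 dB

Convert to linear (a loss of L dB is a gain of −L dB): F_i = 10^(NF_i/10), G_i = 10^(G_i,dB/10)
  Stage 1: F_1 = 10^(0.914/10) = 1.234, G_1 = 10^(18.9/10) = 77.62
  Stage 2: F_2 = 10^(4.98/10) = 3.148, G_2 = 10^(−3.41/10) = 0.4560
Friis cascade:
  F = 1.234 + (3.148 − 1)/77.62 = 1.262
NF = 10 log₁₀(1.262) = 1.01 dB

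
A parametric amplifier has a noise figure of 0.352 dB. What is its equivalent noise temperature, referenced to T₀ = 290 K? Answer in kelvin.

F = 10^(0.352/10) = 1.08443
T_e = (F − 1)·T₀ = (1.08443 − 1) × 290 = 24.5 K

24.5 K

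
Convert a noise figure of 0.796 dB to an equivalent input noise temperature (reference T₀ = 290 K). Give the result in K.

58.3 K

F = 10^(0.796/10) = 1.20116
T_e = (F − 1)·T₀ = (1.20116 − 1) × 290 = 58.3 K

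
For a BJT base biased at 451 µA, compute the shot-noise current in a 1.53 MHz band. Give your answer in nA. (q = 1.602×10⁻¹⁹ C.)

14.9 nA

I_n = √(2qI·B)
2qI·B = 2 × 1.602×10⁻¹⁹ × 4.51×10⁻⁴ × 1.53×10⁶ = 2.21×10⁻¹⁶ A²
I_n = √(2.21×10⁻¹⁶) = 1.49×10⁻⁸ A = 14.9 nA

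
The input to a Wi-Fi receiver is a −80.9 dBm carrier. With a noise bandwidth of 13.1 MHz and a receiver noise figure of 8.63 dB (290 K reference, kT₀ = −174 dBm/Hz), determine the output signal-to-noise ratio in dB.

13.3 dB

Noise floor: N = −174 + 10 log₁₀(B) + NF
10 log₁₀(1.31×10⁷) = 71.17 dB
N = −174 + 71.17 + 8.63 = −94.20 dBm
SNR = P_sig − N = −80.9 − (−94.20) = 13.30 dB → 13.3 dB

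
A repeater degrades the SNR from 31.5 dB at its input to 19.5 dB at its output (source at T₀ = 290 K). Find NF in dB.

12.0 dB

NF (dB) = SNR_in(dB) − SNR_out(dB) when the source is at T₀
NF = 31.5 − 19.5 = 12.0 dB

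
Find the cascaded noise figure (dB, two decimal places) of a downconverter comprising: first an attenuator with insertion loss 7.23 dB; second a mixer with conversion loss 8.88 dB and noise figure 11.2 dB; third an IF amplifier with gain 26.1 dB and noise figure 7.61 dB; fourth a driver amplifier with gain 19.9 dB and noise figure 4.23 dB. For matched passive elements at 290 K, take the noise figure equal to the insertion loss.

Convert to linear (a loss of L dB is a gain of −L dB): F_i = 10^(NF_i/10), G_i = 10^(G_i,dB/10)
  Stage 1: F_1 = 10^(7.23/10) = 5.284, G_1 = 10^(−7.23/10) = 0.1892
  Stage 2: F_2 = 10^(11.2/10) = 13.18, G_2 = 10^(−8.88/10) = 0.1294
  Stage 3: F_3 = 10^(7.61/10) = 5.768, G_3 = 10^(26.1/10) = 407.4
  Stage 4: F_4 = 10^(4.23/10) = 2.649, G_4 = 10^(19.9/10) = 97.72
Friis cascade:
  F = 5.284 + (13.18 − 1)/0.1892 + (5.768 − 1)/0.02449 + (2.649 − 1)/9.977 = 264.5
NF = 10 log₁₀(264.5) = 24.22 dB

24.22 dB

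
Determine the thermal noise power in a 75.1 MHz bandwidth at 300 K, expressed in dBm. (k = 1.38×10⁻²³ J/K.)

P_n = kTB = 1.38×10⁻²³ × 300 × 7.51×10⁷ = 3.11×10⁻¹³ W
In dBm: 10 log₁₀(3.11×10⁻¹³ / 10⁻³) = −95.1 dBm

−95.1 dBm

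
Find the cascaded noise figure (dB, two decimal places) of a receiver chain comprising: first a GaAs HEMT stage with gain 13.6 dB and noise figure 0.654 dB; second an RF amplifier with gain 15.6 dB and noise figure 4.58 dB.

0.95 dB

Convert to linear (a loss of L dB is a gain of −L dB): F_i = 10^(NF_i/10), G_i = 10^(G_i,dB/10)
  Stage 1: F_1 = 10^(0.654/10) = 1.163, G_1 = 10^(13.6/10) = 22.91
  Stage 2: F_2 = 10^(4.58/10) = 2.871, G_2 = 10^(15.6/10) = 36.31
Friis cascade:
  F = 1.163 + (2.871 − 1)/22.91 = 1.244
NF = 10 log₁₀(1.244) = 0.95 dB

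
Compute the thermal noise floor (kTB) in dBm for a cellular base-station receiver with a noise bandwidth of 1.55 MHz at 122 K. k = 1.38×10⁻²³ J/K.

−115.8 dBm

P_n = kTB = 1.38×10⁻²³ × 122 × 1.55×10⁶ = 2.61×10⁻¹⁵ W
In dBm: 10 log₁₀(2.61×10⁻¹⁵ / 10⁻³) = −115.8 dBm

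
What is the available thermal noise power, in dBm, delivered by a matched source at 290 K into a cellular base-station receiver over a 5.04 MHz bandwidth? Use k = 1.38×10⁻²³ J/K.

−107.0 dBm

P_n = kTB = 1.38×10⁻²³ × 290 × 5.04×10⁶ = 2.02×10⁻¹⁴ W
In dBm: 10 log₁₀(2.02×10⁻¹⁴ / 10⁻³) = −107.0 dBm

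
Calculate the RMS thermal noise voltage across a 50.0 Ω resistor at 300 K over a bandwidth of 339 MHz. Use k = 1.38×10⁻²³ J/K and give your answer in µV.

16.8 µV

V_n = √(4kTRB)
4kTRB = 4 × 1.38×10⁻²³ × 300 × 5.00×10¹ × 3.39×10⁸ = 2.81×10⁻¹⁰ V²
V_n = √(2.81×10⁻¹⁰) = 1.68×10⁻⁵ V = 16.8 µV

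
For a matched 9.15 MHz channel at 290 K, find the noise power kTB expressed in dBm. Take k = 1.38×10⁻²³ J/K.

−104.4 dBm

P_n = kTB = 1.38×10⁻²³ × 290 × 9.15×10⁶ = 3.66×10⁻¹⁴ W
In dBm: 10 log₁₀(3.66×10⁻¹⁴ / 10⁻³) = −104.4 dBm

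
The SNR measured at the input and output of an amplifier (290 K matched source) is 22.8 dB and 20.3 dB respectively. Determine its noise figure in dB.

2.5 dB

NF (dB) = SNR_in(dB) − SNR_out(dB) when the source is at T₀
NF = 22.8 − 20.3 = 2.5 dB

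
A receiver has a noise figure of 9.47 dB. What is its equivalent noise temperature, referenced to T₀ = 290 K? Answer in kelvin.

2277 K

F = 10^(9.47/10) = 8.85116
T_e = (F − 1)·T₀ = (8.85116 − 1) × 290 = 2277 K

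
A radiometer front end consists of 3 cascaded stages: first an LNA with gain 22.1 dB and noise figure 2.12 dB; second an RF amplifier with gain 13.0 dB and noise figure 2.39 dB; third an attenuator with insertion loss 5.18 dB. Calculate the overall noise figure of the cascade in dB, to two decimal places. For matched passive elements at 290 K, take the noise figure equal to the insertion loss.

2.13 dB

Convert to linear (a loss of L dB is a gain of −L dB): F_i = 10^(NF_i/10), G_i = 10^(G_i,dB/10)
  Stage 1: F_1 = 10^(2.12/10) = 1.629, G_1 = 10^(22.1/10) = 162.2
  Stage 2: F_2 = 10^(2.39/10) = 1.734, G_2 = 10^(13.0/10) = 19.95
  Stage 3: F_3 = 10^(5.18/10) = 3.296, G_3 = 10^(−5.18/10) = 0.3034
Friis cascade:
  F = 1.629 + (1.734 − 1)/162.2 + (3.296 − 1)/3236 = 1.635
NF = 10 log₁₀(1.635) = 2.13 dB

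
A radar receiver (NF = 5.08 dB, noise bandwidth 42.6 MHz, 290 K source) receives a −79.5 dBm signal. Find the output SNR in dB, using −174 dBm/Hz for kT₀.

Noise floor: N = −174 + 10 log₁₀(B) + NF
10 log₁₀(4.26×10⁷) = 76.29 dB
N = −174 + 76.29 + 5.08 = −92.63 dBm
SNR = P_sig − N = −79.5 − (−92.63) = 13.13 dB → 13.1 dB

13.1 dB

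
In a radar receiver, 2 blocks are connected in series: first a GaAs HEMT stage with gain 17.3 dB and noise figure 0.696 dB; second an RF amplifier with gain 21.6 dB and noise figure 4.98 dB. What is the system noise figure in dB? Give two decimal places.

Convert to linear (a loss of L dB is a gain of −L dB): F_i = 10^(NF_i/10), G_i = 10^(G_i,dB/10)
  Stage 1: F_1 = 10^(0.696/10) = 1.174, G_1 = 10^(17.3/10) = 53.70
  Stage 2: F_2 = 10^(4.98/10) = 3.148, G_2 = 10^(21.6/10) = 144.5
Friis cascade:
  F = 1.174 + (3.148 − 1)/53.70 = 1.214
NF = 10 log₁₀(1.214) = 0.84 dB

0.84 dB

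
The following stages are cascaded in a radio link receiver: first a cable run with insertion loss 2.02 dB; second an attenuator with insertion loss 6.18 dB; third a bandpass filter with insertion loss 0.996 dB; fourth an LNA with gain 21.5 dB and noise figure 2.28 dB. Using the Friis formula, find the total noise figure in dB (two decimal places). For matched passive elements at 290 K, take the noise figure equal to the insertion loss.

11.48 dB

Convert to linear (a loss of L dB is a gain of −L dB): F_i = 10^(NF_i/10), G_i = 10^(G_i,dB/10)
  Stage 1: F_1 = 10^(2.02/10) = 1.592, G_1 = 10^(−2.02/10) = 0.6281
  Stage 2: F_2 = 10^(6.18/10) = 4.150, G_2 = 10^(−6.18/10) = 0.2410
  Stage 3: F_3 = 10^(0.996/10) = 1.258, G_3 = 10^(−0.996/10) = 0.7951
  Stage 4: F_4 = 10^(2.28/10) = 1.690, G_4 = 10^(21.5/10) = 141.3
Friis cascade:
  F = 1.592 + (4.150 − 1)/0.6281 + (1.258 − 1)/0.1514 + (1.690 − 1)/0.1203 = 14.05
NF = 10 log₁₀(14.05) = 11.48 dB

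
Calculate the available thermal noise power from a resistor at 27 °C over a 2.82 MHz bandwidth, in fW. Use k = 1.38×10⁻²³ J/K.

T = 27 °C + 273.15 = 300.15 K
P_n = kTB = 1.38×10⁻²³ × 300.15 × 2.82×10⁶ = 1.17×10⁻¹⁴ W = 11.7 fW

11.7 fW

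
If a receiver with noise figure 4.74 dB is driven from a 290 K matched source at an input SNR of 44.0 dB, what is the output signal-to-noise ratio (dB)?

By definition F = SNR_in/SNR_out, so in dB: SNR_out = SNR_in − NF
SNR_out = 44.0 − 4.74 = 39.26 dB

39.26 dB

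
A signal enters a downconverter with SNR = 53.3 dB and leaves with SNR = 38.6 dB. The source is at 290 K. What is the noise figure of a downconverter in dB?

NF (dB) = SNR_in(dB) − SNR_out(dB) when the source is at T₀
NF = 53.3 − 38.6 = 14.7 dB

14.7 dB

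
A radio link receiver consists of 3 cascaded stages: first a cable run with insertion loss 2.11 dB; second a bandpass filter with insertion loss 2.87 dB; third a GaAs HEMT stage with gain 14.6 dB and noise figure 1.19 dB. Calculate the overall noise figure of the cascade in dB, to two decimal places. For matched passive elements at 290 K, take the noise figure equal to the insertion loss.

6.17 dB

Convert to linear (a loss of L dB is a gain of −L dB): F_i = 10^(NF_i/10), G_i = 10^(G_i,dB/10)
  Stage 1: F_1 = 10^(2.11/10) = 1.626, G_1 = 10^(−2.11/10) = 0.6152
  Stage 2: F_2 = 10^(2.87/10) = 1.936, G_2 = 10^(−2.87/10) = 0.5164
  Stage 3: F_3 = 10^(1.19/10) = 1.315, G_3 = 10^(14.6/10) = 28.84
Friis cascade:
  F = 1.626 + (1.936 − 1)/0.6152 + (1.315 − 1)/0.3177 = 4.140
NF = 10 log₁₀(4.140) = 6.17 dB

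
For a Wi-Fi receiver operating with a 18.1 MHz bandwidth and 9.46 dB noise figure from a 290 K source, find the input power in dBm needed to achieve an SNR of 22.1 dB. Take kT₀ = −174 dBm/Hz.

Sensitivity = −174 + 10 log₁₀(B) + NF + SNR_min
= −174 + 72.58 + 9.46 + 22.1
= −69.86 dBm → −69.9 dBm

−69.9 dBm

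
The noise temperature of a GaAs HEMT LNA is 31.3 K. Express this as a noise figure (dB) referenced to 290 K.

F = 1 + T_e/T₀ = 1 + 31.3/290 = 1.10793
NF = 10 log₁₀(1.10793) = 0.445 dB

0.445 dB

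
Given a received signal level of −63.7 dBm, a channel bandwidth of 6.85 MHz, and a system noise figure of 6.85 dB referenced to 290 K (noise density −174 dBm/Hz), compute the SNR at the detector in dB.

35.1 dB

Noise floor: N = −174 + 10 log₁₀(B) + NF
10 log₁₀(6.85×10⁶) = 68.36 dB
N = −174 + 68.36 + 6.85 = −98.79 dBm
SNR = P_sig − N = −63.7 − (−98.79) = 35.09 dB → 35.1 dB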